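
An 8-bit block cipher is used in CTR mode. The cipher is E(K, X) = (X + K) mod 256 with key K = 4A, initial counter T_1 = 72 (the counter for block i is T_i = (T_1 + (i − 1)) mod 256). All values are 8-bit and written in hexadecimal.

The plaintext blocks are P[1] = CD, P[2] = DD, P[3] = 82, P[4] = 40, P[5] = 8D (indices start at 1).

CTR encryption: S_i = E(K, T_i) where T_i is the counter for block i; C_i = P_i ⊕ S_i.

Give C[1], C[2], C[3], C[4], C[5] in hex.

C[1]: T = 72, S = E(K, T) = BC; CD ⊕ BC = 71.
C[2]: T = 73, S = E(K, T) = BD; DD ⊕ BD = 60.
C[3]: T = 74, S = E(K, T) = BE; 82 ⊕ BE = 3C.
C[4]: T = 75, S = E(K, T) = BF; 40 ⊕ BF = FF.
C[5]: T = 76, S = E(K, T) = C0; 8D ⊕ C0 = 4D.

C[1] = 71, C[2] = 60, C[3] = 3C, C[4] = FF, C[5] = 4D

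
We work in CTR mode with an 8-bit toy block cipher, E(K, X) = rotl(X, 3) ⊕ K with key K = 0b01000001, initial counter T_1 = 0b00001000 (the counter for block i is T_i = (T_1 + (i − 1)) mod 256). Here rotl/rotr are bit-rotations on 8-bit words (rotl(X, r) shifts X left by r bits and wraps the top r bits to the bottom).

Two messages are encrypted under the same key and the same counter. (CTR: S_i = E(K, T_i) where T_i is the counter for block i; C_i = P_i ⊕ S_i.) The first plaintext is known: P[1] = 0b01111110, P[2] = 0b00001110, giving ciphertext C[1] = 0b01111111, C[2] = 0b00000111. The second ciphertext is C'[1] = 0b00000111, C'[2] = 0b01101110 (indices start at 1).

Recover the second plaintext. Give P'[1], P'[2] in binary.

P'[1] = 0b00000110, P'[2] = 0b01100111

In CTR with a reused counter, both messages share the same keystream S_i, so C_i ⊕ C'_i = P_i ⊕ P'_i and thus P'_i = P_i ⊕ C_i ⊕ C'_i.
P'[1]: 0b01111110 ⊕ 0b01111111 ⊕ 0b00000111 = 0b00000110.
P'[2]: 0b00001110 ⊕ 0b00000111 ⊕ 0b01101110 = 0b01100111.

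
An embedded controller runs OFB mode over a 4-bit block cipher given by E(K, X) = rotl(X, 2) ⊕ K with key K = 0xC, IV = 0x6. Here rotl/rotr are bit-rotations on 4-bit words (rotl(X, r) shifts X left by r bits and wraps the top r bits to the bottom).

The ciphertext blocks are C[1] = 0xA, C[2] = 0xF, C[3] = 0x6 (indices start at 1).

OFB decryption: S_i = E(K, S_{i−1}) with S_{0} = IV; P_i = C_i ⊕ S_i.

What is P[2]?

P[1]: S = E(K, 0x6) = 0x5; 0xA ⊕ 0x5 = 0xF.
P[2]: S = E(K, 0x5) = 0x9; 0xF ⊕ 0x9 = 0x6.

P[2] = 0x6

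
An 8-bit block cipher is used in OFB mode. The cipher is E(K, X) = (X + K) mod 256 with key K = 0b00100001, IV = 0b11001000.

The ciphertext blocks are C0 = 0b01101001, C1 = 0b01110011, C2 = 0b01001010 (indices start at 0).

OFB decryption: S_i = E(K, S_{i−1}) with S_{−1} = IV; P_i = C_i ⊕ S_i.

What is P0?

P0 = 0b10000000

P0: S = E(K, 0b11001000) = 0b11101001; 0b01101001 ⊕ 0b11101001 = 0b10000000.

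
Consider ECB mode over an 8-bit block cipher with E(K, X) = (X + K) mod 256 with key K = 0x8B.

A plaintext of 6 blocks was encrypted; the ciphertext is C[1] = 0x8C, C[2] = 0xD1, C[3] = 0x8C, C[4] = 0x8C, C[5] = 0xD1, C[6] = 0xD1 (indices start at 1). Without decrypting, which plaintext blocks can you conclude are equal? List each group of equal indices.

ECB encrypts each block independently with the same key, so equal ciphertext blocks imply equal plaintext blocks.
C[1] = C[3] = C[4] = 0x8C, so P[1] = P[3] = P[4].
C[2] = C[5] = C[6] = 0xD1, so P[2] = P[5] = P[6].

P[1] = P[3] = P[4]; P[2] = P[5] = P[6]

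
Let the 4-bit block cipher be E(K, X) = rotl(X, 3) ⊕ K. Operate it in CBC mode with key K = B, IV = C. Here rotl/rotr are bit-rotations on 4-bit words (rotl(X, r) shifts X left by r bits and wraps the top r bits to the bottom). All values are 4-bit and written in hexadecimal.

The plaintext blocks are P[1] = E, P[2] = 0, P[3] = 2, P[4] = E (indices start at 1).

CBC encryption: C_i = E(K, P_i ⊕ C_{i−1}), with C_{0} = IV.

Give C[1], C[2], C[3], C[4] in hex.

C[1] = A, C[2] = E, C[3] = D, C[4] = 2

C[1]: P[1] ⊕ C = 2; E(K, 2) = A.
C[2]: P[2] ⊕ A = A; E(K, A) = E.
C[3]: P[3] ⊕ E = C; E(K, C) = D.
C[4]: P[4] ⊕ D = 3; E(K, 3) = 2.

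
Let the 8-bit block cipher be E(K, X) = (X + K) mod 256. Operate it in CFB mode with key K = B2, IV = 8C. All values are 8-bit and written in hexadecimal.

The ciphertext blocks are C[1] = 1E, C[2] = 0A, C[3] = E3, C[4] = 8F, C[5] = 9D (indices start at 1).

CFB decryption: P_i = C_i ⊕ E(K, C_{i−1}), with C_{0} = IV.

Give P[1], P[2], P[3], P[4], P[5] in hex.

P[1] = 20, P[2] = DA, P[3] = 5F, P[4] = 1A, P[5] = DC

P[1]: E(K, 8C) = 3E; 1E ⊕ 3E = 20.
P[2]: E(K, 1E) = D0; 0A ⊕ D0 = DA.
P[3]: E(K, 0A) = BC; E3 ⊕ BC = 5F.
P[4]: E(K, E3) = 95; 8F ⊕ 95 = 1A.
P[5]: E(K, 8F) = 41; 9D ⊕ 41 = DC.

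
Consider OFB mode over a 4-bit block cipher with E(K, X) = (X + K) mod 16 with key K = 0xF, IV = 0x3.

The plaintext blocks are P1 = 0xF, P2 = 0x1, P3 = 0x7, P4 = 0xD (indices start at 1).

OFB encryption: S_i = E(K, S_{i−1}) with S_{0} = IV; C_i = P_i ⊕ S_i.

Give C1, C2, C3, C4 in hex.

C1: S = E(K, 0x3) = 0x2; 0xF ⊕ 0x2 = 0xD.
C2: S = E(K, 0x2) = 0x1; 0x1 ⊕ 0x1 = 0x0.
C3: S = E(K, 0x1) = 0x0; 0x7 ⊕ 0x0 = 0x7.
C4: S = E(K, 0x0) = 0xF; 0xD ⊕ 0xF = 0x2.

C1 = 0xD, C2 = 0x0, C3 = 0x7, C4 = 0x2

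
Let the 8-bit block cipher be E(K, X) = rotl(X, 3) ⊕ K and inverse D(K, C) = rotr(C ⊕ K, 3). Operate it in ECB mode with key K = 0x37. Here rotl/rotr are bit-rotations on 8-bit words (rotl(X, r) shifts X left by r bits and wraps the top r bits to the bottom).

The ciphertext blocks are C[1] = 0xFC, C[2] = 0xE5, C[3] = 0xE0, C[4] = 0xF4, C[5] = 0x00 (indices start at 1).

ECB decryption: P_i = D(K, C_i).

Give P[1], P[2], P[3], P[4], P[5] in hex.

P[1] = 0x79, P[2] = 0x5A, P[3] = 0xFA, P[4] = 0x78, P[5] = 0xE6

P[1]: D(K, 0xFC) = 0x79.
P[2]: D(K, 0xE5) = 0x5A.
P[3]: D(K, 0xE0) = 0xFA.
P[4]: D(K, 0xF4) = 0x78.
P[5]: D(K, 0x00) = 0xE6.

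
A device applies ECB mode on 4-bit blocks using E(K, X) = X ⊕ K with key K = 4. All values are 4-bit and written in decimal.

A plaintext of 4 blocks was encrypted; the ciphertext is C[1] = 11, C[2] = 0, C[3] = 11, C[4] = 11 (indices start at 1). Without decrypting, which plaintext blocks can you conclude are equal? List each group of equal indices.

P[1] = P[3] = P[4]

ECB encrypts each block independently with the same key, so equal ciphertext blocks imply equal plaintext blocks.
C[1] = C[3] = C[4] = 11, so P[1] = P[3] = P[4].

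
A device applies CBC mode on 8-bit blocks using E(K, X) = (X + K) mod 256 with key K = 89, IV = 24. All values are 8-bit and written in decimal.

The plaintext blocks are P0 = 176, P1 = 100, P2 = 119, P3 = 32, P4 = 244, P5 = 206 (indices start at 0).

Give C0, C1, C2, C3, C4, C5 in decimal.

C0 = 1, C1 = 190, C2 = 34, C3 = 91, C4 = 8, C5 = 31

CBC encryption: C_i = E(K, P_i ⊕ C_{i−1}), with C_{−1} = IV.
C0: P0 ⊕ 24 = 168; E(K, 168) = 1.
C1: P1 ⊕ 1 = 101; E(K, 101) = 190.
C2: P2 ⊕ 190 = 201; E(K, 201) = 34.
C3: P3 ⊕ 34 = 2; E(K, 2) = 91.
C4: P4 ⊕ 91 = 175; E(K, 175) = 8.
C5: P5 ⊕ 8 = 198; E(K, 198) = 31.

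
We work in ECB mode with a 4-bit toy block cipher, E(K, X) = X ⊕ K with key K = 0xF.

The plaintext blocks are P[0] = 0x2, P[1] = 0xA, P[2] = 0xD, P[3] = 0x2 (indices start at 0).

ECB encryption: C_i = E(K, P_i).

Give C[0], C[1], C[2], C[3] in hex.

C[0]: E(K, 0x2) = 0xD.
C[1]: E(K, 0xA) = 0x5.
C[2]: E(K, 0xD) = 0x2.
C[3]: E(K, 0x2) = 0xD.

C[0] = 0xD, C[1] = 0x5, C[2] = 0x2, C[3] = 0xD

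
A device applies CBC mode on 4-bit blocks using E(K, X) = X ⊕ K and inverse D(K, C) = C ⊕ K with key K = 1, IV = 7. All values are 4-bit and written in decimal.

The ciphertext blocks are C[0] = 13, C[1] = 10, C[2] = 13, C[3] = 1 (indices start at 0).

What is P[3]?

P[3] = 13

CBC decryption: P_i = D(K, C_i) ⊕ C_{i−1}, with C_{−1} = IV.
P[3]: D(K, 1) = 0; 0 ⊕ 13 = 13.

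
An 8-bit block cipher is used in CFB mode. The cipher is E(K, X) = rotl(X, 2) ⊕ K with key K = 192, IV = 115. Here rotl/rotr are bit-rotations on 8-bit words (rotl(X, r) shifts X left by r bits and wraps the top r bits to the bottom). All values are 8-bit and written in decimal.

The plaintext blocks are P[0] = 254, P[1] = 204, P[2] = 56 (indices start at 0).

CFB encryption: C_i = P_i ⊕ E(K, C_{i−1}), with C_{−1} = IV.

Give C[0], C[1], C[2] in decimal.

C[0]: E(K, 115) = 13; 254 ⊕ 13 = 243.
C[1]: E(K, 243) = 15; 204 ⊕ 15 = 195.
C[2]: E(K, 195) = 207; 56 ⊕ 207 = 247.

C[0] = 243, C[1] = 195, C[2] = 247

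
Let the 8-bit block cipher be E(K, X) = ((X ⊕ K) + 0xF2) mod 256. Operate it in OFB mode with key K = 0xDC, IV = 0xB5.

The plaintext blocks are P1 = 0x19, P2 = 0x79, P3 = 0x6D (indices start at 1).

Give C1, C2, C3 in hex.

C1 = 0x42, C2 = 0x00, C3 = 0xFA

OFB encryption: S_i = E(K, S_{i−1}) with S_{0} = IV; C_i = P_i ⊕ S_i.
C1: S = E(K, 0xB5) = 0x5B; 0x19 ⊕ 0x5B = 0x42.
C2: S = E(K, 0x5B) = 0x79; 0x79 ⊕ 0x79 = 0x00.
C3: S = E(K, 0x79) = 0x97; 0x6D ⊕ 0x97 = 0xFA.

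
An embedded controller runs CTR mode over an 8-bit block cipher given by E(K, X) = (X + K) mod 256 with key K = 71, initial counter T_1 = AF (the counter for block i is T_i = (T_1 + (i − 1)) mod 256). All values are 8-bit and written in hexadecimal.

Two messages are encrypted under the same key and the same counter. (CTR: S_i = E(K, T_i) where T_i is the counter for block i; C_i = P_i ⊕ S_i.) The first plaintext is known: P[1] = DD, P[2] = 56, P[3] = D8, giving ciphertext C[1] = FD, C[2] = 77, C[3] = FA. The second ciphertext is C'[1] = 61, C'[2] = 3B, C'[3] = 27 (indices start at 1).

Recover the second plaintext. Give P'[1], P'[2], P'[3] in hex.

P'[1] = 41, P'[2] = 1A, P'[3] = 05

In CTR with a reused counter, both messages share the same keystream S_i, so C_i ⊕ C'_i = P_i ⊕ P'_i and thus P'_i = P_i ⊕ C_i ⊕ C'_i.
P'[1]: DD ⊕ FD ⊕ 61 = 41.
P'[2]: 56 ⊕ 77 ⊕ 3B = 1A.
P'[3]: D8 ⊕ FA ⊕ 27 = 05.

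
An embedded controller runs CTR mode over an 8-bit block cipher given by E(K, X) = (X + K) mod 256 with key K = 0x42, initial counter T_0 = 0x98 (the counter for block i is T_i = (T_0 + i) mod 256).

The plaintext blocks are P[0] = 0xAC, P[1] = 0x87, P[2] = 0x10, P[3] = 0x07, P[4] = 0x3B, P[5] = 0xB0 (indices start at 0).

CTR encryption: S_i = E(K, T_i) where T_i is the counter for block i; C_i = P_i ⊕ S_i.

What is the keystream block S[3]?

0xDD

C[0]: T = 0x98, S = E(K, T) = 0xDA; 0xAC ⊕ 0xDA = 0x76.
C[1]: T = 0x99, S = E(K, T) = 0xDB; 0x87 ⊕ 0xDB = 0x5C.
C[2]: T = 0x9A, S = E(K, T) = 0xDC; 0x10 ⊕ 0xDC = 0xCC.
C[3]: T = 0x9B, S = E(K, T) = 0xDD; 0x07 ⊕ 0xDD = 0xDA.
So S[3] = 0xDD.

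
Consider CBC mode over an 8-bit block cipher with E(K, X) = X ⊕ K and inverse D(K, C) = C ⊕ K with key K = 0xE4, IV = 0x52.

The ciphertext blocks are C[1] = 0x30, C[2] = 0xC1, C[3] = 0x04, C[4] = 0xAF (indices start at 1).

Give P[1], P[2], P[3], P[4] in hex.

P[1] = 0x86, P[2] = 0x15, P[3] = 0x21, P[4] = 0x4F

CBC decryption: P_i = D(K, C_i) ⊕ C_{i−1}, with C_{0} = IV.
P[1]: D(K, 0x30) = 0xD4; 0xD4 ⊕ 0x52 = 0x86.
P[2]: D(K, 0xC1) = 0x25; 0x25 ⊕ 0x30 = 0x15.
P[3]: D(K, 0x04) = 0xE0; 0xE0 ⊕ 0xC1 = 0x21.
P[4]: D(K, 0xAF) = 0x4B; 0x4B ⊕ 0x04 = 0x4F.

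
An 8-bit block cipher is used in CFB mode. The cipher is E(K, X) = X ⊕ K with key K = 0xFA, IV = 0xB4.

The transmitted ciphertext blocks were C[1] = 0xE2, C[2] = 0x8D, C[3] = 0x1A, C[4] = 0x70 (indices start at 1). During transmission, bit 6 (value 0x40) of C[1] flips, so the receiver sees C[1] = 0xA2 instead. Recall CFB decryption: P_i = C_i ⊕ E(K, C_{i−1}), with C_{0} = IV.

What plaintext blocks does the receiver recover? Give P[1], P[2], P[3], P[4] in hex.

Only C[1] changed, to 0xA2. In CFB, a change in C_i flips the same bit in P_i and garbles P_{i+1}. Decrypting the received ciphertext:
P[1]: E(K, 0xB4) = 0x4E; 0xA2 ⊕ 0x4E = 0xEC.
P[2]: E(K, 0xA2) = 0x58; 0x8D ⊕ 0x58 = 0xD5.
P[3]: E(K, 0x8D) = 0x77; 0x1A ⊕ 0x77 = 0x6D.
P[4]: E(K, 0x1A) = 0xE0; 0x70 ⊕ 0xE0 = 0x90.
Blocks that differ from the original plaintext: P[1], P[2].

P[1] = 0xEC, P[2] = 0xD5, P[3] = 0x6D, P[4] = 0x90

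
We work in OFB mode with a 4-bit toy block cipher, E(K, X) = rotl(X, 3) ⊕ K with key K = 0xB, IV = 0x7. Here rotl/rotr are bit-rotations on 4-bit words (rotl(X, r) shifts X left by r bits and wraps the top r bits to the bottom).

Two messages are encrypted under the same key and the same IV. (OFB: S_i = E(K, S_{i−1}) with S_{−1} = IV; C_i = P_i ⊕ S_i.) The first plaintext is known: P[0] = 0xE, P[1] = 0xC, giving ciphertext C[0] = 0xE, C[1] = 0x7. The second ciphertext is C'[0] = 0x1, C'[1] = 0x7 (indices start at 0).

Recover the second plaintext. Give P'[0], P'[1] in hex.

P'[0] = 0x1, P'[1] = 0xC

In OFB with a reused IV, both messages share the same keystream S_i, so C_i ⊕ C'_i = P_i ⊕ P'_i and thus P'_i = P_i ⊕ C_i ⊕ C'_i.
P'[0]: 0xE ⊕ 0xE ⊕ 0x1 = 0x1.
P'[1]: 0xC ⊕ 0x7 ⊕ 0x7 = 0xC.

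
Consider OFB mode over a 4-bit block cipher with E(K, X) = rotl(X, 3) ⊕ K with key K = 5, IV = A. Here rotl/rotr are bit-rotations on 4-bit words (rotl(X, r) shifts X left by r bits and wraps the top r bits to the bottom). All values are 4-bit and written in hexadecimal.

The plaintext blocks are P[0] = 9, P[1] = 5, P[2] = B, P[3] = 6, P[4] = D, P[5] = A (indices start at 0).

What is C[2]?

OFB encryption: S_i = E(K, S_{i−1}) with S_{−1} = IV; C_i = P_i ⊕ S_i.
C[0]: S = E(K, A) = 0; 9 ⊕ 0 = 9.
C[1]: S = E(K, 0) = 5; 5 ⊕ 5 = 0.
C[2]: S = E(K, 5) = F; B ⊕ F = 4.

C[2] = 4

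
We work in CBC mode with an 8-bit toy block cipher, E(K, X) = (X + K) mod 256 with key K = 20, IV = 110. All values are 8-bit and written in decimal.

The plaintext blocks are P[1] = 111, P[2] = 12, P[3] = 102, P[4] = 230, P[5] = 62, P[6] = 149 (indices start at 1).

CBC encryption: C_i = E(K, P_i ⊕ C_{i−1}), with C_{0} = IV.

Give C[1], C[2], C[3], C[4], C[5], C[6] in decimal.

C[1] = 21, C[2] = 45, C[3] = 95, C[4] = 205, C[5] = 7, C[6] = 166

C[1]: P[1] ⊕ 110 = 1; E(K, 1) = 21.
C[2]: P[2] ⊕ 21 = 25; E(K, 25) = 45.
C[3]: P[3] ⊕ 45 = 75; E(K, 75) = 95.
C[4]: P[4] ⊕ 95 = 185; E(K, 185) = 205.
C[5]: P[5] ⊕ 205 = 243; E(K, 243) = 7.
C[6]: P[6] ⊕ 7 = 146; E(K, 146) = 166.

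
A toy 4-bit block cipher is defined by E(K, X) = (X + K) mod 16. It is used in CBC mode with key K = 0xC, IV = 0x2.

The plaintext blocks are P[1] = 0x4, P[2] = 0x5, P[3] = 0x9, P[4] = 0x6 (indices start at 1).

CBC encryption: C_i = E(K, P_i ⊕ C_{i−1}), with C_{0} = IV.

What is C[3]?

C[1]: P[1] ⊕ 0x2 = 0x6; E(K, 0x6) = 0x2.
C[2]: P[2] ⊕ 0x2 = 0x7; E(K, 0x7) = 0x3.
C[3]: P[3] ⊕ 0x3 = 0xA; E(K, 0xA) = 0x6.

C[3] = 0x6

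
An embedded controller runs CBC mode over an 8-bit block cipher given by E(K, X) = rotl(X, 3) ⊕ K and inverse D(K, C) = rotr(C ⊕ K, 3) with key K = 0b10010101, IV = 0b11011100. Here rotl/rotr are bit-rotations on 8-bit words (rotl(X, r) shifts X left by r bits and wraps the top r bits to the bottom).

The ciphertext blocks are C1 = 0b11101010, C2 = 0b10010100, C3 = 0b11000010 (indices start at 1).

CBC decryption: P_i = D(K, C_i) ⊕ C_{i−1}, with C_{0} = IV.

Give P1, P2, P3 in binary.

P1: D(K, 0b11101010) = 0b11101111; 0b11101111 ⊕ 0b11011100 = 0b00110011.
P2: D(K, 0b10010100) = 0b00100000; 0b00100000 ⊕ 0b11101010 = 0b11001010.
P3: D(K, 0b11000010) = 0b11101010; 0b11101010 ⊕ 0b10010100 = 0b01111110.

P1 = 0b00110011, P2 = 0b11001010, P3 = 0b01111110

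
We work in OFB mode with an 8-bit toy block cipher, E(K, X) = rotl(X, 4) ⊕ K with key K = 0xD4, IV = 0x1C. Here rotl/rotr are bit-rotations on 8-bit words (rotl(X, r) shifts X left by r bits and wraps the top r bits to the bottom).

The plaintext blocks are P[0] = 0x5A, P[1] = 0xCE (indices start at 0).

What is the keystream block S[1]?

0x85

OFB encryption: S_i = E(K, S_{i−1}) with S_{−1} = IV; C_i = P_i ⊕ S_i.
C[0]: S = E(K, 0x1C) = 0x15; 0x5A ⊕ 0x15 = 0x4F.
C[1]: S = E(K, 0x15) = 0x85; 0xCE ⊕ 0x85 = 0x4B.
So S[1] = 0x85.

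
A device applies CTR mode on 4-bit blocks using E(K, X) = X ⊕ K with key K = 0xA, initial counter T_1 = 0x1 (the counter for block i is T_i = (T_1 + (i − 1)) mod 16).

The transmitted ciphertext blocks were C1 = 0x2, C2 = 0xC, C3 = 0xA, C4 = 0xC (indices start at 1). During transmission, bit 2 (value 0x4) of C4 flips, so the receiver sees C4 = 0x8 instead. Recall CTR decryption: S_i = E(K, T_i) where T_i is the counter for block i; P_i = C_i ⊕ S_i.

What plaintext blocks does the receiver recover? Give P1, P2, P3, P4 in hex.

Only C4 changed, to 0x8. In CTR, a change in C_i flips the same bit in P_i only; the keystream is unaffected. Decrypting the received ciphertext:
P1: T = 0x1, S = E(K, T) = 0xB; 0x2 ⊕ 0xB = 0x9.
P2: T = 0x2, S = E(K, T) = 0x8; 0xC ⊕ 0x8 = 0x4.
P3: T = 0x3, S = E(K, T) = 0x9; 0xA ⊕ 0x9 = 0x3.
P4: T = 0x4, S = E(K, T) = 0xE; 0x8 ⊕ 0xE = 0x6.
Blocks that differ from the original plaintext: P4.

P1 = 0x9, P2 = 0x4, P3 = 0x3, P4 = 0x6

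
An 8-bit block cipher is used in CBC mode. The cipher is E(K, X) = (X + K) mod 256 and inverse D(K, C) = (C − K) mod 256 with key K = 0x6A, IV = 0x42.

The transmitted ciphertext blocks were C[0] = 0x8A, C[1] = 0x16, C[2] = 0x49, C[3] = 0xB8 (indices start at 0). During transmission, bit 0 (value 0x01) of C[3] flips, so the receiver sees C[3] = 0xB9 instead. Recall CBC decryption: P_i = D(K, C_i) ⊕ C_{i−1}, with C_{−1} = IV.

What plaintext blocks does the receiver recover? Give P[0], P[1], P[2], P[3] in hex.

P[0] = 0x62, P[1] = 0x26, P[2] = 0xC9, P[3] = 0x06

Only C[3] changed, to 0xB9. In CBC, a change in C_i garbles P_i and flips the same bit in P_{i+1}. Decrypting the received ciphertext:
P[0]: D(K, 0x8A) = 0x20; 0x20 ⊕ 0x42 = 0x62.
P[1]: D(K, 0x16) = 0xAC; 0xAC ⊕ 0x8A = 0x26.
P[2]: D(K, 0x49) = 0xDF; 0xDF ⊕ 0x16 = 0xC9.
P[3]: D(K, 0xB9) = 0x4F; 0x4F ⊕ 0x49 = 0x06.
Blocks that differ from the original plaintext: P[3].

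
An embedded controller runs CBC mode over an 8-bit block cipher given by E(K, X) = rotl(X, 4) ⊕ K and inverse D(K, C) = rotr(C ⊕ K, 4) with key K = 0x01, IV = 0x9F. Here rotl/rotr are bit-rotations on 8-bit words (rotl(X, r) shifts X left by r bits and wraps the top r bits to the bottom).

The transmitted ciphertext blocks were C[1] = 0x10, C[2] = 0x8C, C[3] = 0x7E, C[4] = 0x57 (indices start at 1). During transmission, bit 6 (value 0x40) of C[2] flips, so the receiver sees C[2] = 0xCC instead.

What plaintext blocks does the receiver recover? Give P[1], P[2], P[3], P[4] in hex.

CBC decryption: P_i = D(K, C_i) ⊕ C_{i−1}, with C_{0} = IV.
Only C[2] changed, to 0xCC. In CBC, a change in C_i garbles P_i and flips the same bit in P_{i+1}. Decrypting the received ciphertext:
P[1]: D(K, 0x10) = 0x11; 0x11 ⊕ 0x9F = 0x8E.
P[2]: D(K, 0xCC) = 0xDC; 0xDC ⊕ 0x10 = 0xCC.
P[3]: D(K, 0x7E) = 0xF7; 0xF7 ⊕ 0xCC = 0x3B.
P[4]: D(K, 0x57) = 0x65; 0x65 ⊕ 0x7E = 0x1B.
Blocks that differ from the original plaintext: P[2], P[3].

P[1] = 0x8E, P[2] = 0xCC, P[3] = 0x3B, P[4] = 0x1B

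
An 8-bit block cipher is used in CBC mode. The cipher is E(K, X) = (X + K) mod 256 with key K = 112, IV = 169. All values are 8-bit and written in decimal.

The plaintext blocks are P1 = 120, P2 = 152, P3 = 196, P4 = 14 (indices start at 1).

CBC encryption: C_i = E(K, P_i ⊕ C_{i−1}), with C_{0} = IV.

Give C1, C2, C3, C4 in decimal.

C1: P1 ⊕ 169 = 209; E(K, 209) = 65.
C2: P2 ⊕ 65 = 217; E(K, 217) = 73.
C3: P3 ⊕ 73 = 141; E(K, 141) = 253.
C4: P4 ⊕ 253 = 243; E(K, 243) = 99.

C1 = 65, C2 = 73, C3 = 253, C4 = 99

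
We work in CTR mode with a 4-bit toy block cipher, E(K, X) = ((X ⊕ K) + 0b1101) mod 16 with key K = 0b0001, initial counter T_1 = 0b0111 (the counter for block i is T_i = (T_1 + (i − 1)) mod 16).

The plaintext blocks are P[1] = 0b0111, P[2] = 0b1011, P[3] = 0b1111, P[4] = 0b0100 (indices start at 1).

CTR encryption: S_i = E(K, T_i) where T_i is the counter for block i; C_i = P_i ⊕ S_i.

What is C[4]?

C[4] = 0b1100

C[1]: T = 0b0111, S = E(K, T) = 0b0011; 0b0111 ⊕ 0b0011 = 0b0100.
C[2]: T = 0b1000, S = E(K, T) = 0b0110; 0b1011 ⊕ 0b0110 = 0b1101.
C[3]: T = 0b1001, S = E(K, T) = 0b0101; 0b1111 ⊕ 0b0101 = 0b1010.
C[4]: T = 0b1010, S = E(K, T) = 0b1000; 0b0100 ⊕ 0b1000 = 0b1100.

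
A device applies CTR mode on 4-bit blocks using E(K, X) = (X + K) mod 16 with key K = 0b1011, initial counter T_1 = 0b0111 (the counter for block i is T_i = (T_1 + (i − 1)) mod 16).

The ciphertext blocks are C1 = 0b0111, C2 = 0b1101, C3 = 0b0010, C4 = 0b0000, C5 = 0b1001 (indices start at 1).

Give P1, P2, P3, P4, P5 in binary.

P1 = 0b0101, P2 = 0b1110, P3 = 0b0110, P4 = 0b0101, P5 = 0b1111

CTR decryption: S_i = E(K, T_i) where T_i is the counter for block i; P_i = C_i ⊕ S_i.
P1: T = 0b0111, S = E(K, T) = 0b0010; 0b0111 ⊕ 0b0010 = 0b0101.
P2: T = 0b1000, S = E(K, T) = 0b0011; 0b1101 ⊕ 0b0011 = 0b1110.
P3: T = 0b1001, S = E(K, T) = 0b0100; 0b0010 ⊕ 0b0100 = 0b0110.
P4: T = 0b1010, S = E(K, T) = 0b0101; 0b0000 ⊕ 0b0101 = 0b0101.
P5: T = 0b1011, S = E(K, T) = 0b0110; 0b1001 ⊕ 0b0110 = 0b1111.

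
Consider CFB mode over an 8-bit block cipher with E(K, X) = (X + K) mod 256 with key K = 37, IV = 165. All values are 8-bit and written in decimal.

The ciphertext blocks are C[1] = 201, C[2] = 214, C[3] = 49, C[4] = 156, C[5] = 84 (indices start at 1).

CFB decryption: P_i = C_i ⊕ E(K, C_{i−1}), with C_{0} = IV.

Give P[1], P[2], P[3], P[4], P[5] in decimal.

P[1]: E(K, 165) = 202; 201 ⊕ 202 = 3.
P[2]: E(K, 201) = 238; 214 ⊕ 238 = 56.
P[3]: E(K, 214) = 251; 49 ⊕ 251 = 202.
P[4]: E(K, 49) = 86; 156 ⊕ 86 = 202.
P[5]: E(K, 156) = 193; 84 ⊕ 193 = 149.

P[1] = 3, P[2] = 56, P[3] = 202, P[4] = 202, P[5] = 149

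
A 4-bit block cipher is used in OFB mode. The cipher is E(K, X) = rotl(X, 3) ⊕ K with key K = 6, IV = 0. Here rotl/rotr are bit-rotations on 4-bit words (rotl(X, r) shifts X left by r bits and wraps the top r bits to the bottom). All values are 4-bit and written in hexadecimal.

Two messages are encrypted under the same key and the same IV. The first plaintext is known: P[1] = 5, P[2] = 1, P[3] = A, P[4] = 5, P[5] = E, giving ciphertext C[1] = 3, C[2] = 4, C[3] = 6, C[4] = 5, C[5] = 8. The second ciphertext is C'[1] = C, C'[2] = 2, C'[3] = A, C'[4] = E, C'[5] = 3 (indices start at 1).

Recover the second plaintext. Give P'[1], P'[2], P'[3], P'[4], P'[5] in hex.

P'[1] = A, P'[2] = 7, P'[3] = 6, P'[4] = E, P'[5] = 5

In OFB with a reused IV, both messages share the same keystream S_i, so C_i ⊕ C'_i = P_i ⊕ P'_i and thus P'_i = P_i ⊕ C_i ⊕ C'_i.
P'[1]: 5 ⊕ 3 ⊕ C = A.
P'[2]: 1 ⊕ 4 ⊕ 2 = 7.
P'[3]: A ⊕ 6 ⊕ A = 6.
P'[4]: 5 ⊕ 5 ⊕ E = E.
P'[5]: E ⊕ 8 ⊕ 3 = 5.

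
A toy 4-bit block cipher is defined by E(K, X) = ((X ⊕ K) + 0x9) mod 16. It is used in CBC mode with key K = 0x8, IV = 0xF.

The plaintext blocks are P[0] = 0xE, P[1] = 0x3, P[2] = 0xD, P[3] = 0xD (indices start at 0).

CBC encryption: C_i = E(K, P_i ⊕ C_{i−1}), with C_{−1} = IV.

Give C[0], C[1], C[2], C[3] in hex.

C[0] = 0x2, C[1] = 0x2, C[2] = 0x0, C[3] = 0xE

C[0]: P[0] ⊕ 0xF = 0x1; E(K, 0x1) = 0x2.
C[1]: P[1] ⊕ 0x2 = 0x1; E(K, 0x1) = 0x2.
C[2]: P[2] ⊕ 0x2 = 0xF; E(K, 0xF) = 0x0.
C[3]: P[3] ⊕ 0x0 = 0xD; E(K, 0xD) = 0xE.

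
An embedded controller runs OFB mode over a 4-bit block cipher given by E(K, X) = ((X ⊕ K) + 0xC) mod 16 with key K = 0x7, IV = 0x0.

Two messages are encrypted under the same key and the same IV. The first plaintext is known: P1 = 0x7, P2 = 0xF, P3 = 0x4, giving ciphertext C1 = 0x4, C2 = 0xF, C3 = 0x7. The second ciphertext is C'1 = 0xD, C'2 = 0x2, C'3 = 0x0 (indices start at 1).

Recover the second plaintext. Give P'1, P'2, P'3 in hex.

P'1 = 0xE, P'2 = 0x2, P'3 = 0x3

In OFB with a reused IV, both messages share the same keystream S_i, so C_i ⊕ C'_i = P_i ⊕ P'_i and thus P'_i = P_i ⊕ C_i ⊕ C'_i.
P'1: 0x7 ⊕ 0x4 ⊕ 0xD = 0xE.
P'2: 0xF ⊕ 0xF ⊕ 0x2 = 0x2.
P'3: 0x4 ⊕ 0x7 ⊕ 0x0 = 0x3.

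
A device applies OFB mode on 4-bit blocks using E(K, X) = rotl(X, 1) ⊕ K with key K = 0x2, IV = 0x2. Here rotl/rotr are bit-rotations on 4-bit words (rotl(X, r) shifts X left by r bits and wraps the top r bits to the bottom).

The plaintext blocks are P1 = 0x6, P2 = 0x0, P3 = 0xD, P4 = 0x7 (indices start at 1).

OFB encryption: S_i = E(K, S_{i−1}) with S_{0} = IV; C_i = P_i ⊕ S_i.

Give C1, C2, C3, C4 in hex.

C1: S = E(K, 0x2) = 0x6; 0x6 ⊕ 0x6 = 0x0.
C2: S = E(K, 0x6) = 0xE; 0x0 ⊕ 0xE = 0xE.
C3: S = E(K, 0xE) = 0xF; 0xD ⊕ 0xF = 0x2.
C4: S = E(K, 0xF) = 0xD; 0x7 ⊕ 0xD = 0xA.

C1 = 0x0, C2 = 0xE, C3 = 0x2, C4 = 0xA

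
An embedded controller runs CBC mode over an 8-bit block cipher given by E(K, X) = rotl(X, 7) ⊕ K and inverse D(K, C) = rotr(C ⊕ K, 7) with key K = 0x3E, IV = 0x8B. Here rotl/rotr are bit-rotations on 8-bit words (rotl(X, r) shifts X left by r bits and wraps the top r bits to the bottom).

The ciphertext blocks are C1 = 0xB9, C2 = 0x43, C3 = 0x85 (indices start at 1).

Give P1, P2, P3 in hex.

P1 = 0x84, P2 = 0x43, P3 = 0x34

CBC decryption: P_i = D(K, C_i) ⊕ C_{i−1}, with C_{0} = IV.
P1: D(K, 0xB9) = 0x0F; 0x0F ⊕ 0x8B = 0x84.
P2: D(K, 0x43) = 0xFA; 0xFA ⊕ 0xB9 = 0x43.
P3: D(K, 0x85) = 0x77; 0x77 ⊕ 0x43 = 0x34.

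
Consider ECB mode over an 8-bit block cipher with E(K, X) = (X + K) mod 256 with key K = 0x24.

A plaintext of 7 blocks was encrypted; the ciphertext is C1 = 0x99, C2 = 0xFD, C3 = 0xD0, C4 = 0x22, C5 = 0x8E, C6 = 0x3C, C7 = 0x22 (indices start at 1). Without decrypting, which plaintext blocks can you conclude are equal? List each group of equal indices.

P4 = P7

ECB encrypts each block independently with the same key, so equal ciphertext blocks imply equal plaintext blocks.
C4 = C7 = 0x22, so P4 = P7.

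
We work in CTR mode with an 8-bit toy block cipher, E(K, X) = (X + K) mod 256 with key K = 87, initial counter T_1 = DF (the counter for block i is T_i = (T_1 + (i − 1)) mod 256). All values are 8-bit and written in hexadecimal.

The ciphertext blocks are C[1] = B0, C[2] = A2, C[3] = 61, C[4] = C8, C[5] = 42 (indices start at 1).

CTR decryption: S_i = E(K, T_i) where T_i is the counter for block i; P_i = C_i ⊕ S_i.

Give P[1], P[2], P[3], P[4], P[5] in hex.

P[1]: T = DF, S = E(K, T) = 66; B0 ⊕ 66 = D6.
P[2]: T = E0, S = E(K, T) = 67; A2 ⊕ 67 = C5.
P[3]: T = E1, S = E(K, T) = 68; 61 ⊕ 68 = 09.
P[4]: T = E2, S = E(K, T) = 69; C8 ⊕ 69 = A1.
P[5]: T = E3, S = E(K, T) = 6A; 42 ⊕ 6A = 28.

P[1] = D6, P[2] = C5, P[3] = 09, P[4] = A1, P[5] = 28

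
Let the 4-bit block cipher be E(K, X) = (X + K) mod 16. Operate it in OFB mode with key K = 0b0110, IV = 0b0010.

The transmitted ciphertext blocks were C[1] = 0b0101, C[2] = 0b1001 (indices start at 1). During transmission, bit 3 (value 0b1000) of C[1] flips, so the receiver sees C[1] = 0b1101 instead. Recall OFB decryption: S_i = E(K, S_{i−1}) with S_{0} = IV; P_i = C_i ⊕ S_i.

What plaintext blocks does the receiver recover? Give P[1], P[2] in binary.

Only C[1] changed, to 0b1101. In OFB, a change in C_i flips the same bit in P_i only; the keystream is unaffected. Decrypting the received ciphertext:
P[1]: S = E(K, 0b0010) = 0b1000; 0b1101 ⊕ 0b1000 = 0b0101.
P[2]: S = E(K, 0b1000) = 0b1110; 0b1001 ⊕ 0b1110 = 0b0111.
Blocks that differ from the original plaintext: P[1].

P[1] = 0b0101, P[2] = 0b0111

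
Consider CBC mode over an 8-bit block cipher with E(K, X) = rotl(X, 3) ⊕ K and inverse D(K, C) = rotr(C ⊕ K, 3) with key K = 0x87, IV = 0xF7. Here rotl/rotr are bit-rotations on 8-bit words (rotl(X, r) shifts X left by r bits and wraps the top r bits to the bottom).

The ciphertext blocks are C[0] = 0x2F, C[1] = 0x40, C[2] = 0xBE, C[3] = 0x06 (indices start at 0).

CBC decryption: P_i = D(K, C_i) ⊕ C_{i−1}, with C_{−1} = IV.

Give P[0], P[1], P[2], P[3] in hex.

P[0]: D(K, 0x2F) = 0x15; 0x15 ⊕ 0xF7 = 0xE2.
P[1]: D(K, 0x40) = 0xF8; 0xF8 ⊕ 0x2F = 0xD7.
P[2]: D(K, 0xBE) = 0x27; 0x27 ⊕ 0x40 = 0x67.
P[3]: D(K, 0x06) = 0x30; 0x30 ⊕ 0xBE = 0x8E.

P[0] = 0xE2, P[1] = 0xD7, P[2] = 0x67, P[3] = 0x8E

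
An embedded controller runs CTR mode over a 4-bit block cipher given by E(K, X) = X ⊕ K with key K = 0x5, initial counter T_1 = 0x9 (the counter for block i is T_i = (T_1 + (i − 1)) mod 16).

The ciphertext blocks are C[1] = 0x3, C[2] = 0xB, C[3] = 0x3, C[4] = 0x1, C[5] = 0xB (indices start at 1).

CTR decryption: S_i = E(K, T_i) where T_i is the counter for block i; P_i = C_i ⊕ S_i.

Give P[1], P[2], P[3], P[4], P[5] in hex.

P[1] = 0xF, P[2] = 0x4, P[3] = 0xD, P[4] = 0x8, P[5] = 0x3

P[1]: T = 0x9, S = E(K, T) = 0xC; 0x3 ⊕ 0xC = 0xF.
P[2]: T = 0xA, S = E(K, T) = 0xF; 0xB ⊕ 0xF = 0x4.
P[3]: T = 0xB, S = E(K, T) = 0xE; 0x3 ⊕ 0xE = 0xD.
P[4]: T = 0xC, S = E(K, T) = 0x9; 0x1 ⊕ 0x9 = 0x8.
P[5]: T = 0xD, S = E(K, T) = 0x8; 0xB ⊕ 0x8 = 0x3.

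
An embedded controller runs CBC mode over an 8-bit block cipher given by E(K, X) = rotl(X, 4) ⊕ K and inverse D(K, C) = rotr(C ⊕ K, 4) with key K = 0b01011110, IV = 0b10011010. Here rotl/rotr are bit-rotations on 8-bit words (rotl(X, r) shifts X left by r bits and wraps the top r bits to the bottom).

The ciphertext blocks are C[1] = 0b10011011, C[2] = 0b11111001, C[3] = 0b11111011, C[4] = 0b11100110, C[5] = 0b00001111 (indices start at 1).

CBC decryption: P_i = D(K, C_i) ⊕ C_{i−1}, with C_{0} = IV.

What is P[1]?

P[1]: D(K, 0b10011011) = 0b01011100; 0b01011100 ⊕ 0b10011010 = 0b11000110.

P[1] = 0b11000110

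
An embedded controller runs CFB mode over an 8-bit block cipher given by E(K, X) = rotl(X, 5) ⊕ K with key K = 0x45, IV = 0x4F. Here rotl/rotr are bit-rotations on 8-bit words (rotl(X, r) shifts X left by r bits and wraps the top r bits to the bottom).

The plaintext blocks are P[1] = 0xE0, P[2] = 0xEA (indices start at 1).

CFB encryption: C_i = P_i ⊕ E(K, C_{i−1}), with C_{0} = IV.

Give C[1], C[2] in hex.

C[1]: E(K, 0x4F) = 0xAC; 0xE0 ⊕ 0xAC = 0x4C.
C[2]: E(K, 0x4C) = 0xCC; 0xEA ⊕ 0xCC = 0x26.

C[1] = 0x4C, C[2] = 0x26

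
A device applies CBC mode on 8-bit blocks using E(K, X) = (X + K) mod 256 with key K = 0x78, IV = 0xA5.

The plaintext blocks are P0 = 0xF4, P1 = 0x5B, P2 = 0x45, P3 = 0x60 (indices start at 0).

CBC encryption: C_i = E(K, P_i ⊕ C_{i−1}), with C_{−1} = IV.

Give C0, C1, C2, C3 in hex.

C0: P0 ⊕ 0xA5 = 0x51; E(K, 0x51) = 0xC9.
C1: P1 ⊕ 0xC9 = 0x92; E(K, 0x92) = 0x0A.
C2: P2 ⊕ 0x0A = 0x4F; E(K, 0x4F) = 0xC7.
C3: P3 ⊕ 0xC7 = 0xA7; E(K, 0xA7) = 0x1F.

C0 = 0xC9, C1 = 0x0A, C2 = 0xC7, C3 = 0x1F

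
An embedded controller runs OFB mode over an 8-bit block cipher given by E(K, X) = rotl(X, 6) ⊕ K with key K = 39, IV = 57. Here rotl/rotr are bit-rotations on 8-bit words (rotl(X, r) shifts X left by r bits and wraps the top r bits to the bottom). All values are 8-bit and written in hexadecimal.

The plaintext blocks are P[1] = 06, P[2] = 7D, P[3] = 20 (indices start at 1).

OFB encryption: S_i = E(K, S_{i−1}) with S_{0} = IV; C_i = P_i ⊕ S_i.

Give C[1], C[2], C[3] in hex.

C[1] = EA, C[2] = 7F, C[3] = 99

C[1]: S = E(K, 57) = EC; 06 ⊕ EC = EA.
C[2]: S = E(K, EC) = 02; 7D ⊕ 02 = 7F.
C[3]: S = E(K, 02) = B9; 20 ⊕ B9 = 99.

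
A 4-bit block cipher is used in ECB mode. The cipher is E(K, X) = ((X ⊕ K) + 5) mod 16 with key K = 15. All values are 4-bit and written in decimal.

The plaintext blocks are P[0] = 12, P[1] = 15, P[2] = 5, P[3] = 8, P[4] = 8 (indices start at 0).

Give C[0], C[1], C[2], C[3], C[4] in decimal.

ECB encryption: C_i = E(K, P_i).
C[0]: E(K, 12) = 8.
C[1]: E(K, 15) = 5.
C[2]: E(K, 5) = 15.
C[3]: E(K, 8) = 12.
C[4]: E(K, 8) = 12.

C[0] = 8, C[1] = 5, C[2] = 15, C[3] = 12, C[4] = 12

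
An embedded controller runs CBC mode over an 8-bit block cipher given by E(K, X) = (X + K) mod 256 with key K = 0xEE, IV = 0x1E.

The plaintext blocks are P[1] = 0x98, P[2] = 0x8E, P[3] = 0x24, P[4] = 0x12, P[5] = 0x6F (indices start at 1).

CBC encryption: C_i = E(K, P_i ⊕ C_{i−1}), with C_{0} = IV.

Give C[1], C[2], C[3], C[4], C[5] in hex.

C[1]: P[1] ⊕ 0x1E = 0x86; E(K, 0x86) = 0x74.
C[2]: P[2] ⊕ 0x74 = 0xFA; E(K, 0xFA) = 0xE8.
C[3]: P[3] ⊕ 0xE8 = 0xCC; E(K, 0xCC) = 0xBA.
C[4]: P[4] ⊕ 0xBA = 0xA8; E(K, 0xA8) = 0x96.
C[5]: P[5] ⊕ 0x96 = 0xF9; E(K, 0xF9) = 0xE7.

C[1] = 0x74, C[2] = 0xE8, C[3] = 0xBA, C[4] = 0x96, C[5] = 0xE7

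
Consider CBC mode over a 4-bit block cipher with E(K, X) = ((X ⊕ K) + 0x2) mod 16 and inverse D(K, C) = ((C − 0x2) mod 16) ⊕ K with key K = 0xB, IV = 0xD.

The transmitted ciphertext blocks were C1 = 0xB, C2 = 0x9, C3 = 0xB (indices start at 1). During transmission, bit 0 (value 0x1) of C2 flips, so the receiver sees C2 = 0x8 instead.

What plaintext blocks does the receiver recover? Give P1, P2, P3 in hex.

CBC decryption: P_i = D(K, C_i) ⊕ C_{i−1}, with C_{0} = IV.
Only C2 changed, to 0x8. In CBC, a change in C_i garbles P_i and flips the same bit in P_{i+1}. Decrypting the received ciphertext:
P1: D(K, 0xB) = 0x2; 0x2 ⊕ 0xD = 0xF.
P2: D(K, 0x8) = 0xD; 0xD ⊕ 0xB = 0x6.
P3: D(K, 0xB) = 0x2; 0x2 ⊕ 0x8 = 0xA.
Blocks that differ from the original plaintext: P2, P3.

P1 = 0xF, P2 = 0x6, P3 = 0xA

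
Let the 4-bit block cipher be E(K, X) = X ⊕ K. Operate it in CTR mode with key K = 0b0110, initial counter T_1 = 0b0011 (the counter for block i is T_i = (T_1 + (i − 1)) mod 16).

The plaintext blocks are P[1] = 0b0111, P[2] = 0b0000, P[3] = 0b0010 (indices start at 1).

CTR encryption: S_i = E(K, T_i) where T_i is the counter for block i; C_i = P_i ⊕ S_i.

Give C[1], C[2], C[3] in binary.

C[1] = 0b0010, C[2] = 0b0010, C[3] = 0b0001

C[1]: T = 0b0011, S = E(K, T) = 0b0101; 0b0111 ⊕ 0b0101 = 0b0010.
C[2]: T = 0b0100, S = E(K, T) = 0b0010; 0b0000 ⊕ 0b0010 = 0b0010.
C[3]: T = 0b0101, S = E(K, T) = 0b0011; 0b0010 ⊕ 0b0011 = 0b0001.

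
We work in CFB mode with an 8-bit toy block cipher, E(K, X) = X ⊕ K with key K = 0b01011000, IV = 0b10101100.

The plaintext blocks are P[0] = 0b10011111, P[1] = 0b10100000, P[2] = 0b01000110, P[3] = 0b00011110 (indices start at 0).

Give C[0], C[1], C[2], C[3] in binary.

C[0] = 0b01101011, C[1] = 0b10010011, C[2] = 0b10001101, C[3] = 0b11001011

CFB encryption: C_i = P_i ⊕ E(K, C_{i−1}), with C_{−1} = IV.
C[0]: E(K, 0b10101100) = 0b11110100; 0b10011111 ⊕ 0b11110100 = 0b01101011.
C[1]: E(K, 0b01101011) = 0b00110011; 0b10100000 ⊕ 0b00110011 = 0b10010011.
C[2]: E(K, 0b10010011) = 0b11001011; 0b01000110 ⊕ 0b11001011 = 0b10001101.
C[3]: E(K, 0b10001101) = 0b11010101; 0b00011110 ⊕ 0b11010101 = 0b11001011.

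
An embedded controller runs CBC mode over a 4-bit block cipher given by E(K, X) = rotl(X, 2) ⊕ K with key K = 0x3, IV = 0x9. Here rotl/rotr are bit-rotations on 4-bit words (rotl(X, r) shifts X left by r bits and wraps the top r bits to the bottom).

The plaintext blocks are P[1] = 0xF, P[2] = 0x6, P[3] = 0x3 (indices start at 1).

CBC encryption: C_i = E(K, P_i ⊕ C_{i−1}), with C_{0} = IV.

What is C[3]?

C[1]: P[1] ⊕ 0x9 = 0x6; E(K, 0x6) = 0xA.
C[2]: P[2] ⊕ 0xA = 0xC; E(K, 0xC) = 0x0.
C[3]: P[3] ⊕ 0x0 = 0x3; E(K, 0x3) = 0xF.

C[3] = 0xF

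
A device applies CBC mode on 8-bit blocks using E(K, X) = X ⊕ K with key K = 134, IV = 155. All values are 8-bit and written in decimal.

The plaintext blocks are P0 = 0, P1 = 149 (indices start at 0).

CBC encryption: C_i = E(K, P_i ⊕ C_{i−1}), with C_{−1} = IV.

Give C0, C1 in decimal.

C0: P0 ⊕ 155 = 155; E(K, 155) = 29.
C1: P1 ⊕ 29 = 136; E(K, 136) = 14.

C0 = 29, C1 = 14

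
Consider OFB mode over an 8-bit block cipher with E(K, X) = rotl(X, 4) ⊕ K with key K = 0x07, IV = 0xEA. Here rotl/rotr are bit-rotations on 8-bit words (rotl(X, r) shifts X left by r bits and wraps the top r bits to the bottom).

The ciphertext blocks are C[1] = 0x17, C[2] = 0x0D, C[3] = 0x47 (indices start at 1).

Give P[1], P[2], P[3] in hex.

P[1] = 0xBE, P[2] = 0x90, P[3] = 0x99

OFB decryption: S_i = E(K, S_{i−1}) with S_{0} = IV; P_i = C_i ⊕ S_i.
P[1]: S = E(K, 0xEA) = 0xA9; 0x17 ⊕ 0xA9 = 0xBE.
P[2]: S = E(K, 0xA9) = 0x9D; 0x0D ⊕ 0x9D = 0x90.
P[3]: S = E(K, 0x9D) = 0xDE; 0x47 ⊕ 0xDE = 0x99.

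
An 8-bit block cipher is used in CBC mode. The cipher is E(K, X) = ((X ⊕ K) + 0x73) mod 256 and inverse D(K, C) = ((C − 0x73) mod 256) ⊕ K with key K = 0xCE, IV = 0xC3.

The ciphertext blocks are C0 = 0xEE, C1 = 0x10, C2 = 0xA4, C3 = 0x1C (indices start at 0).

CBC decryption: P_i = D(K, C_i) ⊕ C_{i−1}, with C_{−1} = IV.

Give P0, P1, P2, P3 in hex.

P0 = 0x76, P1 = 0xBD, P2 = 0xEF, P3 = 0xC3

P0: D(K, 0xEE) = 0xB5; 0xB5 ⊕ 0xC3 = 0x76.
P1: D(K, 0x10) = 0x53; 0x53 ⊕ 0xEE = 0xBD.
P2: D(K, 0xA4) = 0xFF; 0xFF ⊕ 0x10 = 0xEF.
P3: D(K, 0x1C) = 0x67; 0x67 ⊕ 0xA4 = 0xC3.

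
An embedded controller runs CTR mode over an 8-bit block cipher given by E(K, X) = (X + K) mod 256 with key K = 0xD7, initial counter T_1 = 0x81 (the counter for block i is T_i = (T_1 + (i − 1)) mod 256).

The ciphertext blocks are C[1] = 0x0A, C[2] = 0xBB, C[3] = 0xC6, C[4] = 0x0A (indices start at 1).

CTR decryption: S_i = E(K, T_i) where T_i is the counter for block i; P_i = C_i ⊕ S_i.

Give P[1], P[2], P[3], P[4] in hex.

P[1] = 0x52, P[2] = 0xE2, P[3] = 0x9C, P[4] = 0x51

P[1]: T = 0x81, S = E(K, T) = 0x58; 0x0A ⊕ 0x58 = 0x52.
P[2]: T = 0x82, S = E(K, T) = 0x59; 0xBB ⊕ 0x59 = 0xE2.
P[3]: T = 0x83, S = E(K, T) = 0x5A; 0xC6 ⊕ 0x5A = 0x9C.
P[4]: T = 0x84, S = E(K, T) = 0x5B; 0x0A ⊕ 0x5B = 0x51.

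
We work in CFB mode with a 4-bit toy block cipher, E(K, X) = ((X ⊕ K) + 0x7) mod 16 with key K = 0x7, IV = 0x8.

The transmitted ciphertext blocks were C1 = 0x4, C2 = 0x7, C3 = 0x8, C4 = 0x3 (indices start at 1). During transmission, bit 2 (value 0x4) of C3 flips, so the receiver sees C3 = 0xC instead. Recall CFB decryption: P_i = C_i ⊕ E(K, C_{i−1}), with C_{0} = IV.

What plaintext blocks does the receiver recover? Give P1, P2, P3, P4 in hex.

P1 = 0x2, P2 = 0xD, P3 = 0xB, P4 = 0x1

Only C3 changed, to 0xC. In CFB, a change in C_i flips the same bit in P_i and garbles P_{i+1}. Decrypting the received ciphertext:
P1: E(K, 0x8) = 0x6; 0x4 ⊕ 0x6 = 0x2.
P2: E(K, 0x4) = 0xA; 0x7 ⊕ 0xA = 0xD.
P3: E(K, 0x7) = 0x7; 0xC ⊕ 0x7 = 0xB.
P4: E(K, 0xC) = 0x2; 0x3 ⊕ 0x2 = 0x1.
Blocks that differ from the original plaintext: P3, P4.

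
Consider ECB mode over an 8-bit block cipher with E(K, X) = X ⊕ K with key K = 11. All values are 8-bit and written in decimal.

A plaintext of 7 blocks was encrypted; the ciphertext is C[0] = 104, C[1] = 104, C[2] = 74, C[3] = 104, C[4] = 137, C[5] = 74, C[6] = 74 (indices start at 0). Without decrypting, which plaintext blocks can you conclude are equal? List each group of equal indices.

ECB encrypts each block independently with the same key, so equal ciphertext blocks imply equal plaintext blocks.
C[0] = C[1] = C[3] = 104, so P[0] = P[1] = P[3].
C[2] = C[5] = C[6] = 74, so P[2] = P[5] = P[6].

P[0] = P[1] = P[3]; P[2] = P[5] = P[6]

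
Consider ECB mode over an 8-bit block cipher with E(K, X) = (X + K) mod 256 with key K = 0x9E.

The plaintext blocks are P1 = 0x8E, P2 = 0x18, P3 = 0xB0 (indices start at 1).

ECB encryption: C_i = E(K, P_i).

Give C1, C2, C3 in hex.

C1 = 0x2C, C2 = 0xB6, C3 = 0x4E

C1: E(K, 0x8E) = 0x2C.
C2: E(K, 0x18) = 0xB6.
C3: E(K, 0xB0) = 0x4E.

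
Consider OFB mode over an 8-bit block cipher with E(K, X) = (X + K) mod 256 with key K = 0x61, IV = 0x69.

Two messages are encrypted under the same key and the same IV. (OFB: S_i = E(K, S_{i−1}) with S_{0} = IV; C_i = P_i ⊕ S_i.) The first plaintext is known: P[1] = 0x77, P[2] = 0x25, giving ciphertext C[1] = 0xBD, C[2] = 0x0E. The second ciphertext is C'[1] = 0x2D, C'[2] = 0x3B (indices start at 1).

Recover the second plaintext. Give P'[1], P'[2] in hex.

P'[1] = 0xE7, P'[2] = 0x10

In OFB with a reused IV, both messages share the same keystream S_i, so C_i ⊕ C'_i = P_i ⊕ P'_i and thus P'_i = P_i ⊕ C_i ⊕ C'_i.
P'[1]: 0x77 ⊕ 0xBD ⊕ 0x2D = 0xE7.
P'[2]: 0x25 ⊕ 0x0E ⊕ 0x3B = 0x10.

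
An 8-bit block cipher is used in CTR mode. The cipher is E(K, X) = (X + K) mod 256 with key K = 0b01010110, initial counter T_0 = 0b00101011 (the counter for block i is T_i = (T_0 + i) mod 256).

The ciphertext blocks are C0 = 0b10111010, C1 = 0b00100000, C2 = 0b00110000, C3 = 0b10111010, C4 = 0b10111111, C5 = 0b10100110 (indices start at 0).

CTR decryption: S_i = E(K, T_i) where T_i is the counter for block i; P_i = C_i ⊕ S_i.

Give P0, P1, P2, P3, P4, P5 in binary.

P0: T = 0b00101011, S = E(K, T) = 0b10000001; 0b10111010 ⊕ 0b10000001 = 0b00111011.
P1: T = 0b00101100, S = E(K, T) = 0b10000010; 0b00100000 ⊕ 0b10000010 = 0b10100010.
P2: T = 0b00101101, S = E(K, T) = 0b10000011; 0b00110000 ⊕ 0b10000011 = 0b10110011.
P3: T = 0b00101110, S = E(K, T) = 0b10000100; 0b10111010 ⊕ 0b10000100 = 0b00111110.
P4: T = 0b00101111, S = E(K, T) = 0b10000101; 0b10111111 ⊕ 0b10000101 = 0b00111010.
P5: T = 0b00110000, S = E(K, T) = 0b10000110; 0b10100110 ⊕ 0b10000110 = 0b00100000.

P0 = 0b00111011, P1 = 0b10100010, P2 = 0b10110011, P3 = 0b00111110, P4 = 0b00111010, P5 = 0b00100000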